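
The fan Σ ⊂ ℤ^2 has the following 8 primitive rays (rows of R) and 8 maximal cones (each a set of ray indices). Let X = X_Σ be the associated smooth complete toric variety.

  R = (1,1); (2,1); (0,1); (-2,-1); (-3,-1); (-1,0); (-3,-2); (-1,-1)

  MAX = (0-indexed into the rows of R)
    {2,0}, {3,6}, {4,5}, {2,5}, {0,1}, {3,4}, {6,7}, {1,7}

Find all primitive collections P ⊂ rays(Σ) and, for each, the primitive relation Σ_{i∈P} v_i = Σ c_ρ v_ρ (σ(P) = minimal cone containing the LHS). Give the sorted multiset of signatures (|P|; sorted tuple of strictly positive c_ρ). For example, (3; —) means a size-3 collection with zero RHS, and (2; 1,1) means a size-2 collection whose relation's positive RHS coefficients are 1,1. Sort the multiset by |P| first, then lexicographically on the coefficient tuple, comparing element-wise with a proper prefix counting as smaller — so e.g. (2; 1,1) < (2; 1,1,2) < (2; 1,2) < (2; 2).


Δ(Σ) — 8 vertices, 20 min non-faces:

  {0,7}:  v_{0} + v_{7} = 0  so sig = (2; —)
  {1,3}:  v_{1} + v_{3} = 0  so sig = (2; —)
  {0,3}:  v_{0} + v_{3} = v_{5}  so sig = (2; 1)
  {0,5}:  v_{0} + v_{5} = v_{2}  so sig = (2; 1)
  {0,6}:  v_{0} + v_{6} = v_{3}  so sig = (2; 1)
  {1,4}:  v_{1} + v_{4} = v_{5}  so sig = (2; 1)
  {1,5}:  v_{1} + v_{5} = v_{0}  so sig = (2; 1)
  {1,6}:  v_{1} + v_{6} = v_{7}  so sig = (2; 1)
  {2,6}:  v_{2} + v_{6} = v_{4}  so sig = (2; 1)
  {2,7}:  v_{2} + v_{7} = v_{5}  so sig = (2; 1)
  {3,5}:  v_{3} + v_{5} = v_{4}  so sig = (2; 1)
  {3,7}:  v_{3} + v_{7} = v_{6}  so sig = (2; 1)
  {5,7}:  v_{5} + v_{7} = v_{3}  so sig = (2; 1)
  {0,4}:  v_{0} + v_{4} = 2·v_{5}  so sig = (2; 2)
  {1,2}:  v_{1} + v_{2} = 2·v_{0}  so sig = (2; 2)
  {2,3}:  v_{2} + v_{3} = 2·v_{5}  so sig = (2; 2)
  {4,7}:  v_{4} + v_{7} = 2·v_{3}  so sig = (2; 2)
  {5,6}:  v_{5} + v_{6} = 2·v_{3}  so sig = (2; 2)
  {2,4}:  v_{2} + v_{4} = 3·v_{5}  so sig = (2; 3)
  {4,6}:  v_{4} + v_{6} = 3·v_{3}  so sig = (2; 3)

Signatures (|P|; sorted positive RHS coefficients), sorted:
[(2; —), (2; —), (2; 1), (2; 1), (2; 1), (2; 1), (2; 1), (2; 1), (2; 1), (2; 1), (2; 1), (2; 1), (2; 1), (2; 2), (2; 2), (2; 2), (2; 2), (2; 2), (2; 3), (2; 3)]


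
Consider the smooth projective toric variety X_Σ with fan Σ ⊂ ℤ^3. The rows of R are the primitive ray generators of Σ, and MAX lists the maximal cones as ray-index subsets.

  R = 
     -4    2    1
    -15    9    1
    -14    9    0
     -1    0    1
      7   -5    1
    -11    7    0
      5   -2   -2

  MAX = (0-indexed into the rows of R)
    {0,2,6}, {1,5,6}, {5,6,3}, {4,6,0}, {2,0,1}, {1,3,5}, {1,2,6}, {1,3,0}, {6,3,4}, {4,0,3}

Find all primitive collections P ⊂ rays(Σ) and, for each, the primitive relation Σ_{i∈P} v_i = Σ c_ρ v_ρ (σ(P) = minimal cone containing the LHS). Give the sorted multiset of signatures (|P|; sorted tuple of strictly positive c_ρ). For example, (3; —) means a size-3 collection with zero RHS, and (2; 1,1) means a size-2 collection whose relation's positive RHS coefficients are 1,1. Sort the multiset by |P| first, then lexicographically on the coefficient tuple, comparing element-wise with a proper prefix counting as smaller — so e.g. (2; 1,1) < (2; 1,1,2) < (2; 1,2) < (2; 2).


9 collections generate NE(X_Σ); each relation:

  P = {0,5}:  v_{0} + v_{5} = v_{1}  so sig = (2; 1)
  P = {2,3}:  v_{2} + v_{3} = v_{1}  so sig = (2; 1)
  P = {4,5}:  v_{4} + v_{5} = v_{0}  so sig = (2; 1)
  P = {2,5}:  v_{2} + v_{5} = 2·v_{1} + v_{6}  so sig = (2; 1,2)
  P = {2,4}:  v_{2} + v_{4} = 3·v_{0} + v_{6}  so sig = (2; 1,3)
  P = {1,4}:  v_{1} + v_{4} = 2·v_{0}  so sig = (2; 2)
  P = {0,3,6}:  v_{0} + v_{3} + v_{6} = 0  so sig = (3; —)
  P = {0,1,6}:  v_{0} + v_{1} + v_{6} = v_{2}  so sig = (3; 1)
  P = {1,3,6}:  v_{1} + v_{3} + v_{6} = v_{5}  so sig = (3; 1)

Hence PRS(X_Σ) =
{ (2; 1) ×3,  (2; 1,2),  (2; 1,3),  (2; 2),  (3; —),  (3; 1) ×2 }


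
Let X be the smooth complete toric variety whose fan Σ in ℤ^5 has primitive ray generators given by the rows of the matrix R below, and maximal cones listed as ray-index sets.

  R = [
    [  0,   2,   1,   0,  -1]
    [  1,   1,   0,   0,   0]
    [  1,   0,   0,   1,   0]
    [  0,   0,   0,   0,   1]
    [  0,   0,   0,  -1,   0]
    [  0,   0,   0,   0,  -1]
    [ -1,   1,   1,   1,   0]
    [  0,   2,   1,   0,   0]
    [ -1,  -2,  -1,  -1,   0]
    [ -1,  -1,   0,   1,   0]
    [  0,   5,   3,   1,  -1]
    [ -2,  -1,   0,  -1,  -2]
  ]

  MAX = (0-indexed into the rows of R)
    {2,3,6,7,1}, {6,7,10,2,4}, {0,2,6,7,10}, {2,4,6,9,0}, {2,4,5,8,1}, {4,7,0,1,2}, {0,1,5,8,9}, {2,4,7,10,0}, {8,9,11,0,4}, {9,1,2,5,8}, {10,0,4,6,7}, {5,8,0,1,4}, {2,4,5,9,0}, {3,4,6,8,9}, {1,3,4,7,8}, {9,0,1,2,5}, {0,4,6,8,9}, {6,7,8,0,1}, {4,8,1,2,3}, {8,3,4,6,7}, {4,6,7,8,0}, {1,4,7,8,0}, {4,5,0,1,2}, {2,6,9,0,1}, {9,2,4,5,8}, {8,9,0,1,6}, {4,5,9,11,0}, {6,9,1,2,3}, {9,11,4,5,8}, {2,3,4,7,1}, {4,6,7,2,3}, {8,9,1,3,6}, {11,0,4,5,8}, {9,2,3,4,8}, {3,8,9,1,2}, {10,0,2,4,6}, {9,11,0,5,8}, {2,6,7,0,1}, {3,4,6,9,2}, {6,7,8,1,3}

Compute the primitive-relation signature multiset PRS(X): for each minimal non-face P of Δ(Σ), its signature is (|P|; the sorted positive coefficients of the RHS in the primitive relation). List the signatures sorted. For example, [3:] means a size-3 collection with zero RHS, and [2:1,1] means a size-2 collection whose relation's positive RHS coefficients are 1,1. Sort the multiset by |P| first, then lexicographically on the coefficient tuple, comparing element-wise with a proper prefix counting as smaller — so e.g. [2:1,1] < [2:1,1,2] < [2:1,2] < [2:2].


Δ(Σ) — 12 vertices, 23 min non-faces:

  • {3,5}:  v_{3} + v_{5} = 0  →  sig = [2:]
  • {0,3}:  v_{0} + v_{3} = v_{7}  →  sig = [2:1]
  • {5,7}:  v_{5} + v_{7} = v_{0}  →  sig = [2:1]
  • {7,9}:  v_{7} + v_{9} = v_{6}  →  sig = [2:1]
  • {5,6}:  v_{5} + v_{6} = v_{0} + v_{9}  →  sig = [2:1,1]
  • {1,11}:  v_{1} + v_{11} = v_{0} + v_{5} + v_{8}  →  sig = [2:1,1,1]
  • {8,10}:  v_{8} + v_{10} = v_{0} + v_{4} + v_{6}  →  sig = [2:1,1,1]
  • {3,11}:  v_{3} + v_{11} = v_{0} + v_{4} + v_{8} + v_{9}  →  sig = [2:1,1,1,1]
  • {3,10}:  v_{3} + v_{10} = v_{2} + v_{4} + v_{6} + 2·v_{7}  →  sig = [2:1,1,1,2]
  • {5,10}:  v_{5} + v_{10} = 2·v_{0} + v_{2} + v_{4} + v_{6}  →  sig = [2:1,1,1,2]
  • {7,11}:  v_{7} + v_{11} = 2·v_{0} + v_{4} + v_{8} + v_{9}  →  sig = [2:1,1,1,2]
  • {9,10}:  v_{9} + v_{10} = v_{0} + v_{2} + v_{4} + 2·v_{6}  →  sig = [2:1,1,1,2]
  • {1,10}:  v_{1} + v_{10} = v_{0} + v_{2} + 2·v_{7}  →  sig = [2:1,1,2]
  • {2,11}:  v_{2} + v_{11} = v_{4} + 2·v_{5} + v_{9}  →  sig = [2:1,1,2]
  • {6,11}:  v_{6} + v_{11} = 2·v_{0} + v_{4} + v_{8} + 2·v_{9}  →  sig = [2:1,1,2,2]
  • {10,11}:  v_{10} + v_{11} = 3·v_{0} + 2·v_{4} + 2·v_{9}  →  sig = [2:2,2,3]
  • {1,4,9}:  v_{1} + v_{4} + v_{9} = 0  →  sig = [3:]
  • {2,7,8}:  v_{2} + v_{7} + v_{8} = 0  →  sig = [3:]
  • {0,2,8}:  v_{0} + v_{2} + v_{8} = v_{5}  →  sig = [3:1]
  • {1,4,6}:  v_{1} + v_{4} + v_{6} = v_{7}  →  sig = [3:1]
  • {2,6,8}:  v_{2} + v_{6} + v_{8} = v_{9}  →  sig = [3:1]
  • {0,2,4,6,7}:  v_{0} + v_{2} + v_{4} + v_{6} + v_{7} = v_{10}  →  sig = [5:1]
  • {0,4,5,8,9}:  v_{0} + v_{4} + v_{5} + v_{8} + v_{9} = v_{11}  →  sig = [5:1]

Sorted signature multiset PRS(X):
[[2:], [2:1], [2:1], [2:1], [2:1,1], [2:1,1,1], [2:1,1,1], [2:1,1,1,1], [2:1,1,1,2], [2:1,1,1,2], [2:1,1,1,2], [2:1,1,1,2], [2:1,1,2], [2:1,1,2], [2:1,1,2,2], [2:2,2,3], [3:], [3:], [3:1], [3:1], [3:1], [5:1], [5:1]]


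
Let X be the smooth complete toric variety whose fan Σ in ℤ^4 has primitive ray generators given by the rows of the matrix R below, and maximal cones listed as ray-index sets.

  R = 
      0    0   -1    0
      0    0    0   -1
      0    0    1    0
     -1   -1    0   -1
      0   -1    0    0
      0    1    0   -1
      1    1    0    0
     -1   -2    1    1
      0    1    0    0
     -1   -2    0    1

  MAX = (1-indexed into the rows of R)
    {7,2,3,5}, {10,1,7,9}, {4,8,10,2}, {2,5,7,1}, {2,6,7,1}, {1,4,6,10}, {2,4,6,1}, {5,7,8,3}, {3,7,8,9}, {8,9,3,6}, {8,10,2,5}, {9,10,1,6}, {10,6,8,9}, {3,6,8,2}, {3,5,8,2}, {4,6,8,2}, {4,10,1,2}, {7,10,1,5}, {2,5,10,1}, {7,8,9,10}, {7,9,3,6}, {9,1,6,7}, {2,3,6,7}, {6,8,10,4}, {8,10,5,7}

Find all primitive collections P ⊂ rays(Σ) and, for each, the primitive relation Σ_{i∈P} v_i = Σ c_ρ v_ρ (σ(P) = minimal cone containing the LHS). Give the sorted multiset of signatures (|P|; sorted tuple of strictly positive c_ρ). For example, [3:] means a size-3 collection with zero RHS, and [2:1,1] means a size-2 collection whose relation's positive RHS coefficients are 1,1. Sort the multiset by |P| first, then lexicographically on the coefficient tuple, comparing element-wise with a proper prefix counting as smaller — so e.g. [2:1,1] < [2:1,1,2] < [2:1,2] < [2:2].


15 minimal non-faces of Δ(Σ) (on 10 rays):

  P={1,3}:  v_{1} + v_{3} = 0  so sig = [2:]
  P={5,9}:  v_{5} + v_{9} = 0  so sig = [2:]
  P={1,8}:  v_{1} + v_{8} = v_{10}  so sig = [2:1]
  P={2,9}:  v_{2} + v_{9} = v_{6}  so sig = [2:1]
  P={3,10}:  v_{3} + v_{10} = v_{8}  so sig = [2:1]
  P={4,7}:  v_{4} + v_{7} = v_{2}  so sig = [2:1]
  P={5,6}:  v_{5} + v_{6} = v_{2}  so sig = [2:1]
  P={3,4}:  v_{3} + v_{4} = v_{2} + v_{6} + v_{8}  so sig = [2:1,1,1]
  P={4,5}:  v_{4} + v_{5} = 2·v_{2} + v_{10}  so sig = [2:1,2]
  P={4,9}:  v_{4} + v_{9} = 2·v_{6} + v_{10}  so sig = [2:1,2]
  P={6,7,10}:  v_{6} + v_{7} + v_{10} = 0  so sig = [3:]
  P={2,6,10}:  v_{2} + v_{6} + v_{10} = v_{4}  so sig = [3:1]
  P={2,7,10}:  v_{2} + v_{7} + v_{10} = v_{5}  so sig = [3:1]
  P={6,7,8}:  v_{6} + v_{7} + v_{8} = v_{3}  so sig = [3:1]
  P={2,7,8}:  v_{2} + v_{7} + v_{8} = v_{3} + v_{5}  so sig = [3:1,1]

so the primitive-relation signature multiset is
[[2:], [2:], [2:1], [2:1], [2:1], [2:1], [2:1], [2:1,1,1], [2:1,2], [2:1,2], [3:], [3:1], [3:1], [3:1], [3:1,1]]


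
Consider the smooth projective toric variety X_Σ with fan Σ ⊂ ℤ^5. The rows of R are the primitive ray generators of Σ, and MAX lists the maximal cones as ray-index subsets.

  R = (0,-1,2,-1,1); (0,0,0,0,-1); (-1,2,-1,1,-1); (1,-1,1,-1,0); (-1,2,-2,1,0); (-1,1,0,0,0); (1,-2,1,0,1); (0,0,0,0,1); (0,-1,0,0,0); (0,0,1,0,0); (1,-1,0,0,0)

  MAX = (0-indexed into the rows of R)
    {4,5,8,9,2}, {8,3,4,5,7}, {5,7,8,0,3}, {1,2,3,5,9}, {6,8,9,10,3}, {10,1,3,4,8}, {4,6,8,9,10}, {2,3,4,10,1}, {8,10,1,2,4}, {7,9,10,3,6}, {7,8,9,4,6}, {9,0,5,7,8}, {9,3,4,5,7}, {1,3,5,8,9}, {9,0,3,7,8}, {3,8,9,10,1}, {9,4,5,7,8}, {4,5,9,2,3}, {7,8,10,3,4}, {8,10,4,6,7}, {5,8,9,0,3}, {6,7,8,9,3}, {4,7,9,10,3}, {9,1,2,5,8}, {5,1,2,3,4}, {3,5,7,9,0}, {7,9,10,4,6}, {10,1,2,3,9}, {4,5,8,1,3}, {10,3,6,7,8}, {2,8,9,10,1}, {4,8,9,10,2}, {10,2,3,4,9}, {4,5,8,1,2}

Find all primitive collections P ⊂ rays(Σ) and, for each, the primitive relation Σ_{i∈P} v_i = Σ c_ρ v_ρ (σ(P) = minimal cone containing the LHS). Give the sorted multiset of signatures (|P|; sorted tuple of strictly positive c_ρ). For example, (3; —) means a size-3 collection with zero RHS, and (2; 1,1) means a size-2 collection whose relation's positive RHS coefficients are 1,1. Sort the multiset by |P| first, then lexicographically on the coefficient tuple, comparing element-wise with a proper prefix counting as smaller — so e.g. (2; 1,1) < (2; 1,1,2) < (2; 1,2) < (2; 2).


Primitive collections (17):

  P={1,7}:  v_{1} + v_{7} = 0  →  sig = (2; —)
  P={5,10}:  v_{5} + v_{10} = 0  →  sig = (2; —)
  P={0,2}:  v_{0} + v_{2} = v_{5} + v_{9}  →  sig = (2; 1,1)
  P={0,4}:  v_{0} + v_{4} = v_{5} + v_{7}  →  sig = (2; 1,1)
  P={2,7}:  v_{2} + v_{7} = v_{4} + v_{9}  →  sig = (2; 1,1)
  P={1,6}:  v_{1} + v_{6} = v_{8} + v_{9} + v_{10}  →  sig = (2; 1,1,1)
  P={5,6}:  v_{5} + v_{6} = v_{7} + v_{8} + v_{9}  →  sig = (2; 1,1,1)
  P={0,1}:  v_{0} + v_{1} = v_{3} + v_{5} + v_{8} + v_{9}  →  sig = (2; 1,1,1,1)
  P={0,10}:  v_{0} + v_{10} = v_{3} + v_{7} + v_{8} + v_{9}  →  sig = (2; 1,1,1,1)
  P={2,6}:  v_{2} + v_{6} = v_{4} + v_{8} + 2·v_{9} + v_{10}  →  sig = (2; 1,1,1,2)
  P={0,6}:  v_{0} + v_{6} = v_{3} + 2·v_{7} + 2·v_{8} + 2·v_{9}  →  sig = (2; 1,2,2,2)
  P={1,4,9}:  v_{1} + v_{4} + v_{9} = v_{2}  →  sig = (3; 1)
  P={2,3,8}:  v_{2} + v_{3} + v_{8} = v_{1}  →  sig = (3; 1)
  P={3,4,6}:  v_{3} + v_{4} + v_{6} = v_{7} + v_{10}  →  sig = (3; 1,1)
  P={3,4,8,9}:  v_{3} + v_{4} + v_{8} + v_{9} = 0  →  sig = (4; —)
  P={7,8,9,10}:  v_{7} + v_{8} + v_{9} + v_{10} = v_{6}  →  sig = (4; 1)
  P={3,5,7,8,9}:  v_{3} + v_{5} + v_{7} + v_{8} + v_{9} = v_{0}  →  sig = (5; 1)

Signatures (|P|; sorted positive RHS coefficients), sorted:
    |P|=2: 11 collections, coeffs (), (), (1,1), (1,1), (1,1), (1,1,1), (1,1,1), (1,1,1,1), (1,1,1,1), (1,1,1,2), (1,2,2,2)
    |P|=3: 3 collections, coeffs (1), (1), (1,1)
    |P|=4: 2 collections, coeffs (), (1)
    |P|=5: 1 collection, coeffs (1)


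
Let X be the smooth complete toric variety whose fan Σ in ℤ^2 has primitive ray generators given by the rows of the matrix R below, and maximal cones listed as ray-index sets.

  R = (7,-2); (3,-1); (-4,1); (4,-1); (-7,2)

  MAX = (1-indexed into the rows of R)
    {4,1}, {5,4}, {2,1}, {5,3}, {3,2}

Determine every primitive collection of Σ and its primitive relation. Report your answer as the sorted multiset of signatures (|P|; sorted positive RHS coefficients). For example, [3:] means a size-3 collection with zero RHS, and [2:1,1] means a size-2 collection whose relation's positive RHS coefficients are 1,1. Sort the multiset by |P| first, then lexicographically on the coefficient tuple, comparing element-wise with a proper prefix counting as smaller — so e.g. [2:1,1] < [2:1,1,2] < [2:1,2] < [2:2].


The 5 primitive collections of Σ (r=5, n=2):

  P={1,5}:  v_{1} + v_{5} = 0  ⟹  sig = [2:]
  P={3,4}:  v_{3} + v_{4} = 0  ⟹  sig = [2:]
  P={1,3}:  v_{1} + v_{3} = v_{2}  ⟹  sig = [2:1]
  P={2,4}:  v_{2} + v_{4} = v_{1}  ⟹  sig = [2:1]
  P={2,5}:  v_{2} + v_{5} = v_{3}  ⟹  sig = [2:1]

Signatures (|P|; sorted positive RHS coefficients), sorted:
{ [2:] ×2,  [2:1] ×3 }


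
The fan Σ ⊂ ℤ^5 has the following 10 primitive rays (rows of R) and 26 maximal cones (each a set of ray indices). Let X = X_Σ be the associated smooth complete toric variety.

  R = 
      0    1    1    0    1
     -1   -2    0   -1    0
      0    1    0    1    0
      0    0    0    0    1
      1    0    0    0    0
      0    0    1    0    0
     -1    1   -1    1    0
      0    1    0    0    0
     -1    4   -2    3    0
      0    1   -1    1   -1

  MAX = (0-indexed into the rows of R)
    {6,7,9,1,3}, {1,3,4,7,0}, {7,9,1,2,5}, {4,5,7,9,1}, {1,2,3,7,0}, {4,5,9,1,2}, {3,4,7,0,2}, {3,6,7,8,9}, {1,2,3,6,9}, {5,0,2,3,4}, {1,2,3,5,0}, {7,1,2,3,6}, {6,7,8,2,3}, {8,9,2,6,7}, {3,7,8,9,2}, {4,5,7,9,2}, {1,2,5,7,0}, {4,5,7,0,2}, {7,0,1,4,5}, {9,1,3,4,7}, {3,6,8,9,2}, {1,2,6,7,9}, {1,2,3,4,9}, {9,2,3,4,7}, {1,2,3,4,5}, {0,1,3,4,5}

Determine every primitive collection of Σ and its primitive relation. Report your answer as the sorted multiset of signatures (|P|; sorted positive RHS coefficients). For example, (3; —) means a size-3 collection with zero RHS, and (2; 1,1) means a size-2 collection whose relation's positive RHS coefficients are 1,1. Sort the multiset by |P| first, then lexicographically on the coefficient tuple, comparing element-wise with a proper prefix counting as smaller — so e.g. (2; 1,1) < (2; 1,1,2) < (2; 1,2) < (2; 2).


14 minimal non-faces of Δ(Σ) (on 10 rays):

  P={0,9}:  v_{0} + v_{9} = v_{2} + v_{7}  ⇒ sig = (2; 1,1)
  P={4,6}:  v_{4} + v_{6} = v_{3} + v_{9}  ⇒ sig = (2; 1,1)
  P={5,6}:  v_{5} + v_{6} = v_{1} + 2·v_{2} + v_{7}  ⇒ sig = (2; 1,1,2)
  P={5,8}:  v_{5} + v_{8} = 2·v_{2} + v_{6} + v_{7}  ⇒ sig = (2; 1,1,2)
  P={0,6}:  v_{0} + v_{6} = v_{1} + 2·v_{2} + v_{3} + 2·v_{7}  ⇒ sig = (2; 1,1,2,2)
  P={0,8}:  v_{0} + v_{8} = 2·v_{2} + v_{3} + v_{6} + 2·v_{7}  ⇒ sig = (2; 1,1,2,2)
  P={4,8}:  v_{4} + v_{8} = v_{2} + 2·v_{3} + v_{7} + 2·v_{9}  ⇒ sig = (2; 1,1,2,2)
  P={1,8}:  v_{1} + v_{8} = 2·v_{6}  ⇒ sig = (2; 2)
  P={3,5,7}:  v_{3} + v_{5} + v_{7} = v_{0}  ⇒ sig = (3; 1)
  P={3,5,9}:  v_{3} + v_{5} + v_{9} = v_{2}  ⇒ sig = (3; 1)
  P={1,2,4,7}:  v_{1} + v_{2} + v_{4} + v_{7} = 0  ⇒ sig = (4; —)
  P={0,1,2,4}:  v_{0} + v_{1} + v_{2} + v_{4} = v_{3} + v_{5}  ⇒ sig = (4; 1,1)
  P={1,2,3,7,9}:  v_{1} + v_{2} + v_{3} + v_{7} + v_{9} = v_{6}  ⇒ sig = (5; 1)
  P={2,3,6,7,9}:  v_{2} + v_{3} + v_{6} + v_{7} + v_{9} = v_{8}  ⇒ sig = (5; 1)

so the primitive-relation signature multiset is
[(2; 1,1), (2; 1,1), (2; 1,1,2), (2; 1,1,2), (2; 1,1,2,2), (2; 1,1,2,2), (2; 1,1,2,2), (2; 2), (3; 1), (3; 1), (4; —), (4; 1,1), (5; 1), (5; 1)]


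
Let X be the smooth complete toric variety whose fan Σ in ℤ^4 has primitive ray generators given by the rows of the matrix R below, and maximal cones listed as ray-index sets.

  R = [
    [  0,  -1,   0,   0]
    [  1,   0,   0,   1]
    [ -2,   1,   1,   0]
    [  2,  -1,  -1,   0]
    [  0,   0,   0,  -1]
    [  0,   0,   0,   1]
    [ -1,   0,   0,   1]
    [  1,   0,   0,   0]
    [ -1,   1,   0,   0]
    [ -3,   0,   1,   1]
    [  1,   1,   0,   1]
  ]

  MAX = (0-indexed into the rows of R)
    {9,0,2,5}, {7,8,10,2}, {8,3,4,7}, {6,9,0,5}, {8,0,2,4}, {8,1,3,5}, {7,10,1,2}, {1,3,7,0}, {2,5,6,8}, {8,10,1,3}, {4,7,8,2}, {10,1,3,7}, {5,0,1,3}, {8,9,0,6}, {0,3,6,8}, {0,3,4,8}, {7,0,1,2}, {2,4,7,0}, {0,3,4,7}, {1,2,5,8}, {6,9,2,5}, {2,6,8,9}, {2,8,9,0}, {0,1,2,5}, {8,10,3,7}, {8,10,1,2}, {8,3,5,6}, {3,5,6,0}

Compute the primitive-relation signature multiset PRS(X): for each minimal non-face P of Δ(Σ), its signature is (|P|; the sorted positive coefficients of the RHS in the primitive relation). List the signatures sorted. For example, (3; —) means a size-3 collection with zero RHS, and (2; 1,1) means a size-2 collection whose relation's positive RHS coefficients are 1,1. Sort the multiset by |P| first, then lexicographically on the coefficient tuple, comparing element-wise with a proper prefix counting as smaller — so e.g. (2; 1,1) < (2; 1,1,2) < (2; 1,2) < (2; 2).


22 minimal non-faces of Δ(Σ) (on 11 rays):

  P={2,3}:  v_{2} + v_{3} = 0 — sig = (2; —)
  P={4,5}:  v_{4} + v_{5} = 0 — sig = (2; —)
  P={0,10}:  v_{0} + v_{10} = v_{1} — sig = (2; 1)
  P={1,4}:  v_{1} + v_{4} = v_{7} — sig = (2; 1)
  P={5,7}:  v_{5} + v_{7} = v_{1} — sig = (2; 1)
  P={6,7}:  v_{6} + v_{7} = v_{5} — sig = (2; 1)
  P={3,9}:  v_{3} + v_{9} = v_{0} + v_{6} — sig = (2; 1,1)
  P={4,6}:  v_{4} + v_{6} = v_{0} + v_{8} — sig = (2; 1,1)
  P={6,10}:  v_{6} + v_{10} = v_{1} + v_{5} + v_{8} — sig = (2; 1,1,1)
  P={7,9}:  v_{7} + v_{9} = v_{0} + v_{2} + v_{5} — sig = (2; 1,1,1)
  P={1,9}:  v_{1} + v_{9} = v_{0} + v_{2} + 2·v_{5} — sig = (2; 1,1,2)
  P={4,9}:  v_{4} + v_{9} = 2·v_{0} + v_{2} + v_{8} — sig = (2; 1,1,2)
  P={4,10}:  v_{4} + v_{10} = 2·v_{7} + v_{8} — sig = (2; 1,2)
  P={5,10}:  v_{5} + v_{10} = 2·v_{1} + v_{8} — sig = (2; 1,2)
  P={9,10}:  v_{9} + v_{10} = v_{2} + 2·v_{5} — sig = (2; 1,2)
  P={1,6}:  v_{1} + v_{6} = 2·v_{5} — sig = (2; 2)
  P={0,7,8}:  v_{0} + v_{7} + v_{8} = 0 — sig = (3; —)
  P={0,1,8}:  v_{0} + v_{1} + v_{8} = v_{5} — sig = (3; 1)
  P={0,2,6}:  v_{0} + v_{2} + v_{6} = v_{9} — sig = (3; 1)
  P={0,5,8}:  v_{0} + v_{5} + v_{8} = v_{6} — sig = (3; 1)
  P={1,7,8}:  v_{1} + v_{7} + v_{8} = v_{10} — sig = (3; 1)
  P={5,8,9}:  v_{5} + v_{8} + v_{9} = v_{2} + 2·v_{6} — sig = (3; 1,2)

Hence PRS(X_Σ) =
    (2; —)
    (2; —)
    (2; 1)
    (2; 1)
    (2; 1)
    (2; 1)
    (2; 1,1)
    (2; 1,1)
    (2; 1,1,1)
    (2; 1,1,1)
    (2; 1,1,2)
    (2; 1,1,2)
    (2; 1,2)
    (2; 1,2)
    (2; 1,2)
    (2; 2)
    (3; —)
    (3; 1)
    (3; 1)
    (3; 1)
    (3; 1)
    (3; 1,2)


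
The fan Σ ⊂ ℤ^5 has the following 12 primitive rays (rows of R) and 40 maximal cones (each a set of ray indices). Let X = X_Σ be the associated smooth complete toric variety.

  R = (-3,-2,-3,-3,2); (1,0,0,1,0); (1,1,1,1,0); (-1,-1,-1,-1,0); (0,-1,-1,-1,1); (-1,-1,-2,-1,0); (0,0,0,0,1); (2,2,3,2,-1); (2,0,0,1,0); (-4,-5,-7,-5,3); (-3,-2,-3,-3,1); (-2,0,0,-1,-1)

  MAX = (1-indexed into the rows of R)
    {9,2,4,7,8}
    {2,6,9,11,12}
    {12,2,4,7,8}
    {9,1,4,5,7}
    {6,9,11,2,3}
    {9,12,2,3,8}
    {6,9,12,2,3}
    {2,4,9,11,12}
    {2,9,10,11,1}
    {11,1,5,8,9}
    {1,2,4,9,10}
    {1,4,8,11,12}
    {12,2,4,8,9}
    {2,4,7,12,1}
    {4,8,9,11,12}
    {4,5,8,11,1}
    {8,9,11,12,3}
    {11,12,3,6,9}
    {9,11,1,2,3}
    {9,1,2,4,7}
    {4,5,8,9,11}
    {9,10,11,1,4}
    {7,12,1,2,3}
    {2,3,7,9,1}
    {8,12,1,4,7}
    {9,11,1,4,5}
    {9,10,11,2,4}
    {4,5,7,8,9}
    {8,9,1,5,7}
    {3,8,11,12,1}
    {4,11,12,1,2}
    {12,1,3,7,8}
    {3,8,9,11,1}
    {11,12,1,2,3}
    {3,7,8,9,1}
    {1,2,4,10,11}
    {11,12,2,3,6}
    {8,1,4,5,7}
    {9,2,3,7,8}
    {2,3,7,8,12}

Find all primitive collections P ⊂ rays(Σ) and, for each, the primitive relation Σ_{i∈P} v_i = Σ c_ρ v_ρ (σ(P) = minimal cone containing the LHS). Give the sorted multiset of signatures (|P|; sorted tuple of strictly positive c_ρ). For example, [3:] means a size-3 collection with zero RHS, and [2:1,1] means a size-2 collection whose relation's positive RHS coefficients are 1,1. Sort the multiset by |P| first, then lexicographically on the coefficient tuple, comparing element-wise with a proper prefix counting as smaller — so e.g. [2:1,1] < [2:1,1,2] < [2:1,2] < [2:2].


|primitive collections| = 23. Relations:

  {3,4}:  v_{3} + v_{4} = 0 ; sig = [2:]
  {7,11}:  v_{7} + v_{11} = v_{1} ; sig = [2:1]
  {5,6}:  v_{5} + v_{6} = v_{9} + v_{11} ; sig = [2:1,1]
  {2,5}:  v_{2} + v_{5} = v_{4} + v_{7} + v_{9} ; sig = [2:1,1,1]
  {3,5}:  v_{3} + v_{5} = v_{1} + v_{8} + v_{9} ; sig = [2:1,1,1]
  {5,12}:  v_{5} + v_{12} = v_{4} + v_{8} + v_{11} ; sig = [2:1,1,1]
  {6,7}:  v_{6} + v_{7} = v_{2} + v_{3} + v_{11} ; sig = [2:1,1,1]
  {6,8}:  v_{6} + v_{8} = v_{3} + v_{9} + v_{12} ; sig = [2:1,1,1]
  {8,10}:  v_{8} + v_{10} = v_{1} + v_{4} + v_{9} ; sig = [2:1,1,1]
  {3,10}:  v_{3} + v_{10} = v_{1} + v_{2} + v_{9} + v_{11} ; sig = [2:1,1,1,1]
  {4,6}:  v_{4} + v_{6} = v_{2} + v_{9} + v_{11} + v_{12} ; sig = [2:1,1,1,1]
  {7,10}:  v_{7} + v_{10} = 2·v_{1} + v_{2} + v_{4} + v_{9} ; sig = [2:1,1,1,2]
  {1,6}:  v_{1} + v_{6} = v_{2} + v_{3} + 2·v_{11} ; sig = [2:1,1,2]
  {10,12}:  v_{10} + v_{12} = v_{2} + v_{4} + 2·v_{11} ; sig = [2:1,1,2]
  {6,10}:  v_{6} + v_{10} = 2·v_{2} + v_{9} + 3·v_{11} ; sig = [2:1,2,3]
  {5,10}:  v_{5} + v_{10} = 2·v_{1} + 2·v_{4} + 2·v_{9} ; sig = [2:2,2,2]
  {2,8,11}:  v_{2} + v_{8} + v_{11} = 0 ; sig = [3:]
  {7,9,12}:  v_{7} + v_{9} + v_{12} = 0 ; sig = [3:]
  {1,2,8}:  v_{1} + v_{2} + v_{8} = v_{7} ; sig = [3:1]
  {1,9,12}:  v_{1} + v_{9} + v_{12} = v_{11} ; sig = [3:1]
  {1,4,8,9}:  v_{1} + v_{4} + v_{8} + v_{9} = v_{5} ; sig = [4:1]
  {1,2,4,9,11}:  v_{1} + v_{2} + v_{4} + v_{9} + v_{11} = v_{10} ; sig = [5:1]
  {2,3,9,11,12}:  v_{2} + v_{3} + v_{9} + v_{11} + v_{12} = v_{6} ; sig = [5:1]

Signatures (|P|; sorted positive RHS coefficients), sorted:
[[2:], [2:1], [2:1,1], [2:1,1,1], [2:1,1,1], [2:1,1,1], [2:1,1,1], [2:1,1,1], [2:1,1,1], [2:1,1,1,1], [2:1,1,1,1], [2:1,1,1,2], [2:1,1,2], [2:1,1,2], [2:1,2,3], [2:2,2,2], [3:], [3:], [3:1], [3:1], [4:1], [5:1], [5:1]]


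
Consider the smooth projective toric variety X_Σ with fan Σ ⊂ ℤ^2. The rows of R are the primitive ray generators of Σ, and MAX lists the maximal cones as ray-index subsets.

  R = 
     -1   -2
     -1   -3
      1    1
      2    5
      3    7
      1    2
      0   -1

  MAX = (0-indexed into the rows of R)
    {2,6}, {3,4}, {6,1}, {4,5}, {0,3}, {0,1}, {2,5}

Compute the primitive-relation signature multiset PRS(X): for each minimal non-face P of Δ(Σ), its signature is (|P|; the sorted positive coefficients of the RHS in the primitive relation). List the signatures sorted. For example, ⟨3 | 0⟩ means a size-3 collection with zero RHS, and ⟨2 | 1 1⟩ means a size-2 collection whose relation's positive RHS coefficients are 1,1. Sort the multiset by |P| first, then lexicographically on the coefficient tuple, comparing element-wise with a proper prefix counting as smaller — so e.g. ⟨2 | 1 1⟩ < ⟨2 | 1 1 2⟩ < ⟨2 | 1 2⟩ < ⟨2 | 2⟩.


Primitive collections (14):

  {0,5}:  v_{0} + v_{5} = 0  so sig = ⟨2 | 0⟩
  {0,2}:  v_{0} + v_{2} = v_{6}  so sig = ⟨2 | 1⟩
  {0,4}:  v_{0} + v_{4} = v_{3}  so sig = ⟨2 | 1⟩
  {0,6}:  v_{0} + v_{6} = v_{1}  so sig = ⟨2 | 1⟩
  {1,3}:  v_{1} + v_{3} = v_{5}  so sig = ⟨2 | 1⟩
  {1,5}:  v_{1} + v_{5} = v_{6}  so sig = ⟨2 | 1⟩
  {3,5}:  v_{3} + v_{5} = v_{4}  so sig = ⟨2 | 1⟩
  {5,6}:  v_{5} + v_{6} = v_{2}  so sig = ⟨2 | 1⟩
  {1,2}:  v_{1} + v_{2} = 2·v_{6}  so sig = ⟨2 | 2⟩
  {1,4}:  v_{1} + v_{4} = 2·v_{5}  so sig = ⟨2 | 2⟩
  {3,6}:  v_{3} + v_{6} = 2·v_{5}  so sig = ⟨2 | 2⟩
  {2,3}:  v_{2} + v_{3} = 3·v_{5}  so sig = ⟨2 | 3⟩
  {4,6}:  v_{4} + v_{6} = 3·v_{5}  so sig = ⟨2 | 3⟩
  {2,4}:  v_{2} + v_{4} = 4·v_{5}  so sig = ⟨2 | 4⟩

Sorted signature multiset PRS(X):
[⟨2 | 0⟩, ⟨2 | 1⟩, ⟨2 | 1⟩, ⟨2 | 1⟩, ⟨2 | 1⟩, ⟨2 | 1⟩, ⟨2 | 1⟩, ⟨2 | 1⟩, ⟨2 | 2⟩, ⟨2 | 2⟩, ⟨2 | 2⟩, ⟨2 | 3⟩, ⟨2 | 3⟩, ⟨2 | 4⟩]


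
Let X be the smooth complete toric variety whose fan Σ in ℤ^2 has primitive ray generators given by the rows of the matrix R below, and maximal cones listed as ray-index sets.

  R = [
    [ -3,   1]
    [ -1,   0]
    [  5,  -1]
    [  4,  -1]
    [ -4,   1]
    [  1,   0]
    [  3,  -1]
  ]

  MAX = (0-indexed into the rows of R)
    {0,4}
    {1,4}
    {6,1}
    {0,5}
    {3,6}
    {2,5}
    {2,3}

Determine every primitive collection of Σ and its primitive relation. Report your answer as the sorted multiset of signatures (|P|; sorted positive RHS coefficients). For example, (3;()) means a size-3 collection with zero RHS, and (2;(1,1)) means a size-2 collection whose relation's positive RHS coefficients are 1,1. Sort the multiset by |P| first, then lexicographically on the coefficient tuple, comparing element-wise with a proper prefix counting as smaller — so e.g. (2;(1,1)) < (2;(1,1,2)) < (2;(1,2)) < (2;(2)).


The 14 primitive collections of Σ (r=7, n=2):

  {0,6}:  v_{0} + v_{6} = 0  ⇒ sig = (2;())
  {1,5}:  v_{1} + v_{5} = 0  ⇒ sig = (2;())
  {3,4}:  v_{3} + v_{4} = 0  ⇒ sig = (2;())
  {0,1}:  v_{0} + v_{1} = v_{4}  ⇒ sig = (2;(1))
  {0,3}:  v_{0} + v_{3} = v_{5}  ⇒ sig = (2;(1))
  {1,2}:  v_{1} + v_{2} = v_{3}  ⇒ sig = (2;(1))
  {1,3}:  v_{1} + v_{3} = v_{6}  ⇒ sig = (2;(1))
  {2,4}:  v_{2} + v_{4} = v_{5}  ⇒ sig = (2;(1))
  {3,5}:  v_{3} + v_{5} = v_{2}  ⇒ sig = (2;(1))
  {4,5}:  v_{4} + v_{5} = v_{0}  ⇒ sig = (2;(1))
  {4,6}:  v_{4} + v_{6} = v_{1}  ⇒ sig = (2;(1))
  {5,6}:  v_{5} + v_{6} = v_{3}  ⇒ sig = (2;(1))
  {0,2}:  v_{0} + v_{2} = 2·v_{5}  ⇒ sig = (2;(2))
  {2,6}:  v_{2} + v_{6} = 2·v_{3}  ⇒ sig = (2;(2))

Sorted signature multiset PRS(X):
[(2;()), (2;()), (2;()), (2;(1)), (2;(1)), (2;(1)), (2;(1)), (2;(1)), (2;(1)), (2;(1)), (2;(1)), (2;(1)), (2;(2)), (2;(2))]


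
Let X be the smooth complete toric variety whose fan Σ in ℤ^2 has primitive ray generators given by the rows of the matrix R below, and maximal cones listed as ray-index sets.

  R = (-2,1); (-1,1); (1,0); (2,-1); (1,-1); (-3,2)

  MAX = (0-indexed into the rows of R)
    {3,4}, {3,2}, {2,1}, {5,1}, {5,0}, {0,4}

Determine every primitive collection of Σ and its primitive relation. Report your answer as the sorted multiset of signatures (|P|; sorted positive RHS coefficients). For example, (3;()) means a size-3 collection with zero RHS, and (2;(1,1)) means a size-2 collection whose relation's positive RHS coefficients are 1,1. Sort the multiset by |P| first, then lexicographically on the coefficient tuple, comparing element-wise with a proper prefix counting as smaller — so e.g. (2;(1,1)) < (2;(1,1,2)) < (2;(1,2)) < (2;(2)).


Σ has 9 primitive collections:

  P={0,3}:  v_{0} + v_{3} = 0  →  sig = (2;())
  P={1,4}:  v_{1} + v_{4} = 0  →  sig = (2;())
  P={0,1}:  v_{0} + v_{1} = v_{5}  →  sig = (2;(1))
  P={0,2}:  v_{0} + v_{2} = v_{1}  →  sig = (2;(1))
  P={1,3}:  v_{1} + v_{3} = v_{2}  →  sig = (2;(1))
  P={2,4}:  v_{2} + v_{4} = v_{3}  →  sig = (2;(1))
  P={3,5}:  v_{3} + v_{5} = v_{1}  →  sig = (2;(1))
  P={4,5}:  v_{4} + v_{5} = v_{0}  →  sig = (2;(1))
  P={2,5}:  v_{2} + v_{5} = 2·v_{1}  →  sig = (2;(2))

Hence PRS(X_Σ) =
{ (2;()) ×2,  (2;(1)) ×6,  (2;(2)) }


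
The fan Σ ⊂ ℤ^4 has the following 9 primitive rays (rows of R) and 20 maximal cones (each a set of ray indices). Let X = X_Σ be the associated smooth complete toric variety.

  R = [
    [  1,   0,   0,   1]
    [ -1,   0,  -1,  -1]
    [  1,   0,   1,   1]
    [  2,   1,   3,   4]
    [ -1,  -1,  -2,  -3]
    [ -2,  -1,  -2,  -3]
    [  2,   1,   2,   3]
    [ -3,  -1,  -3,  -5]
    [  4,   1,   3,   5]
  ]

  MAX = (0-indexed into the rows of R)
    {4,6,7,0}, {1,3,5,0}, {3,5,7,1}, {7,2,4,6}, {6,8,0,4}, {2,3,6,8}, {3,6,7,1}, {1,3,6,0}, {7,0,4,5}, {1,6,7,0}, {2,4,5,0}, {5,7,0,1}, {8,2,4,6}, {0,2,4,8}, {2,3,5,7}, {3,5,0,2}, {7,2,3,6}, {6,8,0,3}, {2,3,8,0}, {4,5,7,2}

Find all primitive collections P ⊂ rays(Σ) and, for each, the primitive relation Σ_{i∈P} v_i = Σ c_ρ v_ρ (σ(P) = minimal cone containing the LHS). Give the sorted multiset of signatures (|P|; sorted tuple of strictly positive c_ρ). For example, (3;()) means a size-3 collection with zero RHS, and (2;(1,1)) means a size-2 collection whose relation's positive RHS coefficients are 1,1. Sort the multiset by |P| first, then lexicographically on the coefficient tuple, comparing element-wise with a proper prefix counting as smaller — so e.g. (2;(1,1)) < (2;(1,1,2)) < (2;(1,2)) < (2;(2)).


10 minimal non-faces of Δ(Σ) (on 9 rays):

  {1,2}:  v_{1} + v_{2} = 0  →  sig = (2;())
  {5,6}:  v_{5} + v_{6} = 0  →  sig = (2;())
  {3,4}:  v_{3} + v_{4} = v_{2}  →  sig = (2;(1))
  {1,4}:  v_{1} + v_{4} = v_{0} + v_{7}  →  sig = (2;(1,1))
  {1,8}:  v_{1} + v_{8} = v_{0} + v_{6}  →  sig = (2;(1,1))
  {5,8}:  v_{5} + v_{8} = v_{0} + v_{2}  →  sig = (2;(1,1))
  {7,8}:  v_{7} + v_{8} = v_{4} + v_{6}  →  sig = (2;(1,1))
  {0,3,7}:  v_{0} + v_{3} + v_{7} = 0  →  sig = (3;())
  {0,2,6}:  v_{0} + v_{2} + v_{6} = v_{8}  →  sig = (3;(1))
  {0,2,7}:  v_{0} + v_{2} + v_{7} = v_{4}  →  sig = (3;(1))

Sorted signature multiset PRS(X):
    (2;())
    (2;())
    (2;(1))
    (2;(1,1))
    (2;(1,1))
    (2;(1,1))
    (2;(1,1))
    (3;())
    (3;(1))
    (3;(1))


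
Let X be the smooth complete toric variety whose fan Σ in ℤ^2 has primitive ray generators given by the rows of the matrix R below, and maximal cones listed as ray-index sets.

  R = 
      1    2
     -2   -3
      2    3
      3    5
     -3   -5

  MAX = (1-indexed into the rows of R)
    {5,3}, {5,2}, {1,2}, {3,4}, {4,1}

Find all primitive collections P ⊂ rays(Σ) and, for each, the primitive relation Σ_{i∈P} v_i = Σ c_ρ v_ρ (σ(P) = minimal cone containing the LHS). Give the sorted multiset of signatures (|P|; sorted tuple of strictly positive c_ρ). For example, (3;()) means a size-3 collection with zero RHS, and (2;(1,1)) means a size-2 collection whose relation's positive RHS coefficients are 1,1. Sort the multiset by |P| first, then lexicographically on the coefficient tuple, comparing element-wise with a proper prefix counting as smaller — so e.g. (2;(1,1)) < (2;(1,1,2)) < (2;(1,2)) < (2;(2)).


|primitive collections| = 5. Relations:

  {2,3}:  v_{2} + v_{3} = 0 ; sig = (2;())
  {4,5}:  v_{4} + v_{5} = 0 ; sig = (2;())
  {1,3}:  v_{1} + v_{3} = v_{4} ; sig = (2;(1))
  {1,5}:  v_{1} + v_{5} = v_{2} ; sig = (2;(1))
  {2,4}:  v_{2} + v_{4} = v_{1} ; sig = (2;(1))

Signatures (|P|; sorted positive RHS coefficients), sorted:
[(2;()), (2;()), (2;(1)), (2;(1)), (2;(1))]


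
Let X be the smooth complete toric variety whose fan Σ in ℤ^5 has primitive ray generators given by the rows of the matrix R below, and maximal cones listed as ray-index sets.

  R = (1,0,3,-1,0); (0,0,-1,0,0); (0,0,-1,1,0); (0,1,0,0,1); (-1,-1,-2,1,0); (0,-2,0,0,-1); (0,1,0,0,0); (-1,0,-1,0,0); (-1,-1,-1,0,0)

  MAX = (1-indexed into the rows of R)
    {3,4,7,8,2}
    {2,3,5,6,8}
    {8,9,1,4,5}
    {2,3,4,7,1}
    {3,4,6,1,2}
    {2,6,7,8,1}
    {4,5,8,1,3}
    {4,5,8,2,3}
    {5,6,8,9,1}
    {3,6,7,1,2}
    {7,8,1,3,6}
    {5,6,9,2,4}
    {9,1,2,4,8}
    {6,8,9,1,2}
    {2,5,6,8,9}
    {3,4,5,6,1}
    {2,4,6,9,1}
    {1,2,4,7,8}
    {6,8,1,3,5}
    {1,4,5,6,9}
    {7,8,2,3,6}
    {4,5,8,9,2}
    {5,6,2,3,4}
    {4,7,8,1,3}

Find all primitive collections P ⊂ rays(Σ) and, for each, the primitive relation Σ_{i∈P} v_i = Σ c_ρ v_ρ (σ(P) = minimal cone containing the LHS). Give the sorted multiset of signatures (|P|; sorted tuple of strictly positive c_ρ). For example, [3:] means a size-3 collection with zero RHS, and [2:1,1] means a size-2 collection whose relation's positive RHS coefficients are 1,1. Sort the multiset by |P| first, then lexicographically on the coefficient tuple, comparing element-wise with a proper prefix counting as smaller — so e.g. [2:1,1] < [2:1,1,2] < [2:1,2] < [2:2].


Δ(Σ) — 9 vertices, 7 min non-faces:

  {3,9}:  v_{3} + v_{9} = v_{5}  →  sig = [2:1]
  {7,9}:  v_{7} + v_{9} = v_{8}  →  sig = [2:1]
  {5,7}:  v_{5} + v_{7} = v_{3} + v_{8}  →  sig = [2:1,1]
  {4,6,7}:  v_{4} + v_{6} + v_{7} = 0  →  sig = [3:]
  {4,6,8}:  v_{4} + v_{6} + v_{8} = v_{9}  →  sig = [3:1]
  {1,2,5}:  v_{1} + v_{2} + v_{5} = v_{4} + v_{6}  →  sig = [3:1,1]
  {1,2,3,8}:  v_{1} + v_{2} + v_{3} + v_{8} = 0  →  sig = [4:]

Hence PRS(X_Σ) =
    [2:1]
    [2:1]
    [2:1,1]
    [3:]
    [3:1]
    [3:1,1]
    [4:]


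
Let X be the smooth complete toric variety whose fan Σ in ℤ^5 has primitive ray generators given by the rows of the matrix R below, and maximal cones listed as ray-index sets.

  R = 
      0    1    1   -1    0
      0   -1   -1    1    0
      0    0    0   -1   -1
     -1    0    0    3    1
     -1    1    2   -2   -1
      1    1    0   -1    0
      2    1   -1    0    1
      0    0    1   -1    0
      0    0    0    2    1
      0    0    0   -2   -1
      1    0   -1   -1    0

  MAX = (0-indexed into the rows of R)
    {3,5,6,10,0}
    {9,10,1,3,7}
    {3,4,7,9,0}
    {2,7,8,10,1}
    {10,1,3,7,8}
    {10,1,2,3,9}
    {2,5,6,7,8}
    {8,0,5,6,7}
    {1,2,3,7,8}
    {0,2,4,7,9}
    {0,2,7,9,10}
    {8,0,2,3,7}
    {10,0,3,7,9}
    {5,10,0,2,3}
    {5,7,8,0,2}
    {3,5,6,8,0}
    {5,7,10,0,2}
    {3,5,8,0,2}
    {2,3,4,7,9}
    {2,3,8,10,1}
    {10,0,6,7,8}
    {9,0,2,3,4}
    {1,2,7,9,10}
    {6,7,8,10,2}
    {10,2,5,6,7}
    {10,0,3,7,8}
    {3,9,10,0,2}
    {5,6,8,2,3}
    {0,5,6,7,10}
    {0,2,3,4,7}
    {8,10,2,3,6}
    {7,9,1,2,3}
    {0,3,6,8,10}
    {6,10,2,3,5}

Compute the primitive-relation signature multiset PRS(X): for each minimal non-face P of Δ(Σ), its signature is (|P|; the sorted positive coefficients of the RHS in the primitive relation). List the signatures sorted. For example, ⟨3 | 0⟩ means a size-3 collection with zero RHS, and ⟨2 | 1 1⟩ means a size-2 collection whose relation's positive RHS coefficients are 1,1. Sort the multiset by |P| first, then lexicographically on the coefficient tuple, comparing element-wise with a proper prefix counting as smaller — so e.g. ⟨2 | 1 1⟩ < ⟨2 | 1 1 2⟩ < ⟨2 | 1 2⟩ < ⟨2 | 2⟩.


Primitive collections (18):

  P={0,1}:  v_{0} + v_{1} = 0  so sig = ⟨2 | 0⟩
  P={8,9}:  v_{8} + v_{9} = 0  so sig = ⟨2 | 0⟩
  P={4,6}:  v_{4} + v_{6} = v_{0} + v_{5}  so sig = ⟨2 | 1 1⟩
  P={4,10}:  v_{4} + v_{10} = v_{0} + v_{9}  so sig = ⟨2 | 1 1⟩
  P={6,9}:  v_{6} + v_{9} = v_{5} + v_{10}  so sig = ⟨2 | 1 1⟩
  P={1,5}:  v_{1} + v_{5} = v_{2} + v_{8} + v_{10}  so sig = ⟨2 | 1 1 1⟩
  P={5,9}:  v_{5} + v_{9} = v_{0} + v_{2} + v_{10}  so sig = ⟨2 | 1 1 1⟩
  P={1,4}:  v_{1} + v_{4} = v_{2} + v_{3} + v_{7} + v_{9}  so sig = ⟨2 | 1 1 1 1⟩
  P={4,8}:  v_{4} + v_{8} = v_{0} + v_{2} + v_{3} + v_{7}  so sig = ⟨2 | 1 1 1 1⟩
  P={4,5}:  v_{4} + v_{5} = 2·v_{0} + v_{2}  so sig = ⟨2 | 1 2⟩
  P={1,6}:  v_{1} + v_{6} = v_{2} + 2·v_{8} + 2·v_{10}  so sig = ⟨2 | 1 2 2⟩
  P={5,8,10}:  v_{5} + v_{8} + v_{10} = v_{6}  so sig = ⟨3 | 1⟩
  P={3,5,7}:  v_{3} + v_{5} + v_{7} = v_{0} + v_{8}  so sig = ⟨3 | 1 1⟩
  P={3,6,7}:  v_{3} + v_{6} + v_{7} = v_{0} + 2·v_{8} + v_{10}  so sig = ⟨3 | 1 1 2⟩
  P={0,2,6}:  v_{0} + v_{2} + v_{6} = 2·v_{5}  so sig = ⟨3 | 2⟩
  P={2,3,7,10}:  v_{2} + v_{3} + v_{7} + v_{10} = 0  so sig = ⟨4 | 0⟩
  P={0,2,8,10}:  v_{0} + v_{2} + v_{8} + v_{10} = v_{5}  so sig = ⟨4 | 1⟩
  P={0,2,3,7,9}:  v_{0} + v_{2} + v_{3} + v_{7} + v_{9} = v_{4}  so sig = ⟨5 | 1⟩

Signatures (|P|; sorted positive RHS coefficients), sorted:
    |P|=2: 11 collections, coeffs (), (), (1,1), (1,1), (1,1), (1,1,1), (1,1,1), (1,1,1,1), (1,1,1,1), (1,2), (1,2,2)
    |P|=3: 4 collections, coeffs (1), (1,1), (1,1,2), (2)
    |P|=4: 2 collections, coeffs (), (1)
    |P|=5: 1 collection, coeffs (1)


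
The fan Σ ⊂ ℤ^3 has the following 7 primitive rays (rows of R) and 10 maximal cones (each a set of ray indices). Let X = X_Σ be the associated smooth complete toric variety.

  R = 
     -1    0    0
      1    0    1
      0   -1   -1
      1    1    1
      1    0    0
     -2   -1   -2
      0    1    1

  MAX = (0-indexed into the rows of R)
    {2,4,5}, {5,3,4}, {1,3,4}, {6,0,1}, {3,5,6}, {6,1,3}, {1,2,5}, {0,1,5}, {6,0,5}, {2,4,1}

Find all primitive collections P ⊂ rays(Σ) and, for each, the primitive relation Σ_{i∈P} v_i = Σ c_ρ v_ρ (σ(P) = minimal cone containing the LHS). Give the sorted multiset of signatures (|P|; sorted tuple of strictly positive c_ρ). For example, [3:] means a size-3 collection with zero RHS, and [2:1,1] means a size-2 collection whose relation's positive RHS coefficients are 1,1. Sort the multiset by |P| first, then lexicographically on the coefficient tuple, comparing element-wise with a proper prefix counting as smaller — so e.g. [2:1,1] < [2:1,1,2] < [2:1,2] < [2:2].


Σ has 9 primitive collections:

  {0,4}:  v_{0} + v_{4} = 0  ⇒ sig = [2:]
  {2,6}:  v_{2} + v_{6} = 0  ⇒ sig = [2:]
  {0,3}:  v_{0} + v_{3} = v_{6}  ⇒ sig = [2:1]
  {2,3}:  v_{2} + v_{3} = v_{4}  ⇒ sig = [2:1]
  {4,6}:  v_{4} + v_{6} = v_{3}  ⇒ sig = [2:1]
  {0,2}:  v_{0} + v_{2} = v_{1} + v_{5}  ⇒ sig = [2:1,1]
  {1,3,5}:  v_{1} + v_{3} + v_{5} = 0  ⇒ sig = [3:]
  {1,4,5}:  v_{1} + v_{4} + v_{5} = v_{2}  ⇒ sig = [3:1]
  {1,5,6}:  v_{1} + v_{5} + v_{6} = v_{0}  ⇒ sig = [3:1]

Signatures (|P|; sorted positive RHS coefficients), sorted:
{ [2:] ×2,  [2:1] ×3,  [2:1,1],  [3:],  [3:1] ×2 }


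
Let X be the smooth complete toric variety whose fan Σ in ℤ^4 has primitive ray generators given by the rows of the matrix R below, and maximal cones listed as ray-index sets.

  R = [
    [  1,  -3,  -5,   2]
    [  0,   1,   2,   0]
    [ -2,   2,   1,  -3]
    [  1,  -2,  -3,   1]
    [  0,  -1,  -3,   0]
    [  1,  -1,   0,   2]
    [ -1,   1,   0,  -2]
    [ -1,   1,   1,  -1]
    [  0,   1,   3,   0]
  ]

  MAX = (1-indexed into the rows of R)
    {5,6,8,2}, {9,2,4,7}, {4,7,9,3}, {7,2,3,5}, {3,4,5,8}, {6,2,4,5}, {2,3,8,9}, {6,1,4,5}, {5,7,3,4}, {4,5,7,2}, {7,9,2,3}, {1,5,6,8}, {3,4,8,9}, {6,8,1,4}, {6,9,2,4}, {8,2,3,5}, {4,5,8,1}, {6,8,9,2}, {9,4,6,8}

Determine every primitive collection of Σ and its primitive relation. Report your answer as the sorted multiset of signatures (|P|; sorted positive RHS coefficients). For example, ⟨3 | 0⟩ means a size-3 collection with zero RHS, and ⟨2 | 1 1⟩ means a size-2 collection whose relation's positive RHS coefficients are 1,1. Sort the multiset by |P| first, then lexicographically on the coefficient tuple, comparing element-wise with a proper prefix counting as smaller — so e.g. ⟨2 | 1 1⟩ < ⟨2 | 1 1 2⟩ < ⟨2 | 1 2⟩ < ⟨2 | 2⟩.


Δ(Σ) — 9 vertices, 11 min non-faces:

  P={5,9}:  v_{5} + v_{9} = 0 — sig = ⟨2 | 0⟩
  P={6,7}:  v_{6} + v_{7} = 0 — sig = ⟨2 | 0⟩
  P={3,6}:  v_{3} + v_{6} = v_{8} — sig = ⟨2 | 1⟩
  P={7,8}:  v_{7} + v_{8} = v_{3} — sig = ⟨2 | 1⟩
  P={1,2}:  v_{1} + v_{2} = v_{5} + v_{6} — sig = ⟨2 | 1 1⟩
  P={1,7}:  v_{1} + v_{7} = v_{4} + v_{5} + v_{8} — sig = ⟨2 | 1 1 1⟩
  P={1,9}:  v_{1} + v_{9} = v_{4} + v_{6} + v_{8} — sig = ⟨2 | 1 1 1⟩
  P={1,3}:  v_{1} + v_{3} = v_{4} + v_{5} + 2·v_{8} — sig = ⟨2 | 1 1 2⟩
  P={2,4,8}:  v_{2} + v_{4} + v_{8} = 0 — sig = ⟨3 | 0⟩
  P={2,3,4}:  v_{2} + v_{3} + v_{4} = v_{7} — sig = ⟨3 | 1⟩
  P={4,5,6,8}:  v_{4} + v_{5} + v_{6} + v_{8} = v_{1} — sig = ⟨4 | 1⟩

Hence PRS(X_Σ) =
[⟨2 | 0⟩, ⟨2 | 0⟩, ⟨2 | 1⟩, ⟨2 | 1⟩, ⟨2 | 1 1⟩, ⟨2 | 1 1 1⟩, ⟨2 | 1 1 1⟩, ⟨2 | 1 1 2⟩, ⟨3 | 0⟩, ⟨3 | 1⟩, ⟨4 | 1⟩]
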